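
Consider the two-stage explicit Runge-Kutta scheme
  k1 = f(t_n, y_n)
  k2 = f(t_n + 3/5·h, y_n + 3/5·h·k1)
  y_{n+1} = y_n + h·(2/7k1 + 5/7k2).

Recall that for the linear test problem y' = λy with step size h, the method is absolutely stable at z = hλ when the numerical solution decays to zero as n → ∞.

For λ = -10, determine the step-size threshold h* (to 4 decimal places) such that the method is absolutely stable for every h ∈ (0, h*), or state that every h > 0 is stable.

(-2.3333,0); λ=-10 ⇒ h* = (7/3)/10 = 0.2333.

Set f=λy, z=hλ:
  k1=λy_n ⇒ h·k1=z·y_n;  k2=λ(1+3/5z)y_n ⇒ h·k2=z(1+3/5z)y_n
  y_{n+1}/y_n = 1 + 2/7z + 5/7z(1+3/5z) = 1 + z + 3/7z²
  so R(z) = 1 + z + 3/7z².

Boundary: |R(x)|=1, x<0.
x=-1.41: |R|=0.4420
R=1: x+3/7x²=0 ⇒ x=−7/3=-2.3333; min R=1−1/(4·3/7)=0.4167>−1
Confirm numerically:
  x=-1.491: |R|=0.46175 <1
  x=-1.371: |R|=0.43456 <1
  x=-1.026: |R|=0.42515 <1
  x=-2.860: |R|=1.64554 >1
  x=-2.842: |R|=1.61956 >1
  x=-2.375: |R|=1.04241 >1
Interval (-2.3333, 0).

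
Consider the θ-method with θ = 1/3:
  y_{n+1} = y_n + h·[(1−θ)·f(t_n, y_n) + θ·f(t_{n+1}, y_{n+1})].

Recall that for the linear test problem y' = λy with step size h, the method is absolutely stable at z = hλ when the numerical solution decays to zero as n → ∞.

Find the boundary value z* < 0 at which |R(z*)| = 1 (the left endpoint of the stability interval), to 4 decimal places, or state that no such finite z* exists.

With y'=λy (z=hλ):
  y_{n+1} = y_n + z·[2/3·y_n + 1/3·y_{n+1}] ⇒ (1 − 1/3z)y_{n+1} = (1 + 2/3z)y_n
  R(z) = (1 + 2/3z)/(1 − 1/3z).

Solve |R(x)|<1 on ℝ⁻.
x=-1.3: |R|=0.0930
R=−1: 1+2/3x = −1+1/3x ⇒ -1/3x=2 ⇒ x=2/(-1/3)=-6.0000
Confirm numerically:
  x=-4.998: |R|=0.87472 <1
  x=-2.725: |R|=0.42795 <1
  x=-2.552: |R|=0.37896 <1
  x=-6.326: |R|=1.03496 >1
  x=-6.318: |R|=1.03413 >1
  x=-6.037: |R|=1.00409 >1
Interval (-6.0000, 0).

z* = -6.0000.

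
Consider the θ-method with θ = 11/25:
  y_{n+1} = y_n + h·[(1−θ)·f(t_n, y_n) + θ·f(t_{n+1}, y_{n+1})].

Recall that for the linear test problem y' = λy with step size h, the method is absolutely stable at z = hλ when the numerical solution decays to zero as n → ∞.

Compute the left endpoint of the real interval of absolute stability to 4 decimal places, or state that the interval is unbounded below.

left endpoint -16.6667.

On y'=λy, z=hλ:
  y_{n+1} = y_n + z·[14/25·y_n + 11/25·y_{n+1}] ⇒ (1 − 11/25z)y_{n+1} = (1 + 14/25z)y_n
  Hence R(z) = (1 + 14/25z)/(1 − 11/25z).

Solve |R(x)|<1 on ℝ⁻.
x=-1.6: |R|=0.0610
R=−1: 1+14/25x = −1+11/25x ⇒ -3/25x=2 ⇒ x=2/(-3/25)=-16.6667
Confirm numerically:
  x=-15.276: |R|=0.97839 <1
  x=-11.461: |R|=0.89662 <1
  x=-8.492: |R|=0.79289 <1
  x=-17.127: |R|=1.00647 >1
  x=-17.052: |R|=1.00544 >1
Stable set (-16.6667, 0).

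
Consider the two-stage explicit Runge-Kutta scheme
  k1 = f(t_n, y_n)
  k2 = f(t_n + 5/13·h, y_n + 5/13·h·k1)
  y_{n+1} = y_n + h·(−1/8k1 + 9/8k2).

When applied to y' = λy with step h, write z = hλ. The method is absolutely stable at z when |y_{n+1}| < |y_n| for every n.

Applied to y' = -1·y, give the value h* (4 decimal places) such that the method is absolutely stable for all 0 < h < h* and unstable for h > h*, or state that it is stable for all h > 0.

Test eqn y'=λy, z=hλ:
  k1=λy_n ⇒ h·k1=z·y_n;  k2=λ(1+5/13z)y_n ⇒ h·k2=z(1+5/13z)y_n
  y_{n+1}/y_n = 1 − 1/8z + 9/8z(1+5/13z) = 1 + z + 45/104z²
  so R(z) = 1 + z + 45/104z².

Boundary: |R(x)|=1, x<0.
x=-0.36: |R|=0.6961
R=1: x+45/104x²=0 ⇒ x=−104/45=-2.3111; min R=1−1/(4·45/104)=0.4222>−1
Confirm numerically:
  x=-2.235: |R|=0.92640 <1
  x=-1.866: |R|=0.64062 <1
  x=-1.322: |R|=0.43421 <1
  x=-1.306: |R|=0.43202 <1
  x=-2.729: |R|=1.49345 >1
  x=-2.714: |R|=1.47312 >1
  x=-2.529: |R|=1.23843 >1
So |R|<1 on (-2.3111, 0).

(-2.3111,0); λ=-1 ⇒ h* = (104/45)/1 = 2.3111.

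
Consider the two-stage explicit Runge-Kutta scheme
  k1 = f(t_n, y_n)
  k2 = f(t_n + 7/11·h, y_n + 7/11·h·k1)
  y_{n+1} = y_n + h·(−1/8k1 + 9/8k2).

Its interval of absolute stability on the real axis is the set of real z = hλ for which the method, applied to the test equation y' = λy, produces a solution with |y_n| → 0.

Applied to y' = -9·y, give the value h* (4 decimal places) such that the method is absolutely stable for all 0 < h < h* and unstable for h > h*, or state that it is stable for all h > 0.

Test eqn y'=λy, z=hλ:
  k1=λy_n ⇒ h·k1=z·y_n;  k2=λ(1+7/11z)y_n ⇒ h·k2=z(1+7/11z)y_n
  y_{n+1}/y_n = 1 − 1/8z + 9/8z(1+7/11z) = 1 + z + 63/88z²
  so R(z) = 1 + z + 63/88z².

Solve |R(x)|<1 on ℝ⁻.
x=-1.13: |R|=0.7841
R=1: x+63/88x²=0 ⇒ x=−88/63=-1.3968; min R=1−1/(4·63/88)=0.6508>−1
Confirm numerically:
  x=-0.946: |R|=0.69468 <1
  x=-0.746: |R|=0.65241 <1
  x=-0.723: |R|=0.65123 <1
  x=-1.839: |R|=1.58215 >1
  x=-1.824: |R|=1.55781 >1
  x=-1.670: |R|=1.32660 >1
So |R|<1 on (-1.3968, 0).

(-1.3968,0); λ=-9 ⇒ h* = (88/63)/9 = 0.1552.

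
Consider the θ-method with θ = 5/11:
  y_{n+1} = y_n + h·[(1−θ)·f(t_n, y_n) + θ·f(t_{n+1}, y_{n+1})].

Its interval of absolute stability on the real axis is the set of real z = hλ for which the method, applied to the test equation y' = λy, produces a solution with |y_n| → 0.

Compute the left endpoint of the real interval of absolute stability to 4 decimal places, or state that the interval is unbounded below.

left endpoint -22.0000.

On y'=λy, z=hλ:
  y_{n+1} = y_n + z·[6/11·y_n + 5/11·y_{n+1}] ⇒ (1 − 5/11z)y_{n+1} = (1 + 6/11z)y_n
  Hence R(z) = (1 + 6/11z)/(1 − 5/11z).

Boundary: |R(x)|=1, x<0.
x=-0.61: |R|=0.5224
R=−1: 1+6/11x = −1+5/11x ⇒ -1/11x=2 ⇒ x=2/(-1/11)=-22.0000
Confirm numerically:
  x=-14.339: |R|=0.90736 <1
  x=-14.132: |R|=0.90365 <1
  x=-12.474: |R|=0.87016 <1
  x=-11.222: |R|=0.83940 <1
  x=-22.463: |R|=1.00375 >1
  x=-22.356: |R|=1.00290 >1
  x=-22.060: |R|=1.00049 >1
Interval (-22.0000, 0).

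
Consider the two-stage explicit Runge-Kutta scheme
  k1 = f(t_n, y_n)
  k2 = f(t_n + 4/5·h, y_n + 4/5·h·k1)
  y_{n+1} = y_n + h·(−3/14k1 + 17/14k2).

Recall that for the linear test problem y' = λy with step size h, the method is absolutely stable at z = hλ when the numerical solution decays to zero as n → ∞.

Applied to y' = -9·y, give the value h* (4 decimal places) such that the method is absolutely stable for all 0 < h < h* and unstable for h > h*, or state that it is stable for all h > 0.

(-1.0294,0); λ=-9 ⇒ h* = (35/34)/9 = 0.1144.

Test eqn y'=λy, z=hλ:
  k1=λy_n ⇒ h·k1=z·y_n;  k2=λ(1+4/5z)y_n ⇒ h·k2=z(1+4/5z)y_n
  y_{n+1}/y_n = 1 − 3/14z + 17/14z(1+4/5z) = 1 + z + 34/35z²
  R(z) = 1 + z + 34/35z².

Boundary: |R(x)|=1, x<0.
x=-1.49: |R|=1.6667
R=1: x+34/35x²=0 ⇒ x=−35/34=-1.0294; min R=1−1/(4·34/35)=0.7426>−1
Confirm numerically:
  x=-0.778: |R|=0.80999 <1
  x=-0.694: |R|=0.77387 <1
  x=-0.463: |R|=0.74524 <1
  x=-1.372: |R|=1.45660 >1
  x=-1.360: |R|=1.43675 >1
  x=-1.325: |R|=1.38046 >1
So |R|<1 on (-1.0294, 0).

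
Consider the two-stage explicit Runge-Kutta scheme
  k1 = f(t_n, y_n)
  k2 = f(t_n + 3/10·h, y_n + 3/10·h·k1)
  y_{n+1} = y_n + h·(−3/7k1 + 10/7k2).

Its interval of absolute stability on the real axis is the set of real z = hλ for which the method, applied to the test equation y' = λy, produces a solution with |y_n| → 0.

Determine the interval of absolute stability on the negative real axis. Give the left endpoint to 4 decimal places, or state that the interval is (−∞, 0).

Test eqn y'=λy, z=hλ:
  k1=λy_n ⇒ h·k1=z·y_n;  k2=λ(1+3/10z)y_n ⇒ h·k2=z(1+3/10z)y_n
  y_{n+1}/y_n = 1 − 3/7z + 10/7z(1+3/10z) = 1 + z + 3/7z²
  Hence R(z) = 1 + z + 3/7z².

Find x<0 with |R(x)|<1.
x=-1.17: |R|=0.4167
R=1: x+3/7x²=0 ⇒ x=−7/3=-2.3333; min R=1−1/(4·3/7)=0.4167>−1
Confirm numerically:
  x=-1.941: |R|=0.67363 <1
  x=-1.704: |R|=0.54041 <1
  x=-1.102: |R|=0.41846 <1
  x=-0.944: |R|=0.43792 <1
  x=-2.773: |R|=1.52251 >1
  x=-2.574: |R|=1.26549 >1
  x=-2.439: |R|=1.11045 >1
So |R|<1 on (-2.3333, 0).

(-2.3333, 0).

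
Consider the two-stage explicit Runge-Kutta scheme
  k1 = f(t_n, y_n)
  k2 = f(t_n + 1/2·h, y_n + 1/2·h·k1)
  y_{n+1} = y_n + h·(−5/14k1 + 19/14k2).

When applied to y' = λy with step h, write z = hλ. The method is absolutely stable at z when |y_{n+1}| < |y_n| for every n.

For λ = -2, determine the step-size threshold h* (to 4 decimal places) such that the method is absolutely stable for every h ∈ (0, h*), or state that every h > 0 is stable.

(-1.4737,0); λ=-2 ⇒ h* = (28/19)/2 = 0.7368.

Set f=λy, z=hλ:
  k1=λy_n ⇒ h·k1=z·y_n;  k2=λ(1+1/2z)y_n ⇒ h·k2=z(1+1/2z)y_n
  y_{n+1}/y_n = 1 − 5/14z + 19/14z(1+1/2z) = 1 + z + 19/28z²
  Hence R(z) = 1 + z + 19/28z².

Find x<0 with |R(x)|<1.
x=-0.52: |R|=0.6635
R=1: x+19/28x²=0 ⇒ x=−28/19=-1.4737; min R=1−1/(4·19/28)=0.6316>−1
Confirm numerically:
  x=-1.381: |R|=0.91314 <1
  x=-1.113: |R|=0.72759 <1
  x=-0.722: |R|=0.63173 <1
  x=-0.690: |R|=0.63307 <1
  x=-1.946: |R|=1.62369 >1
  x=-1.573: |R|=1.10601 >1
Stable set (-1.4737, 0).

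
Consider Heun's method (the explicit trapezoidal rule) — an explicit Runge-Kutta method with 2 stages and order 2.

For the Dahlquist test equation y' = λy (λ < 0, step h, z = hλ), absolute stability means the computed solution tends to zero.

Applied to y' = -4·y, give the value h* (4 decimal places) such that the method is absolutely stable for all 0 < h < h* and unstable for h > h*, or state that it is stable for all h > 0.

On y'=λy, z=hλ:
  order 2, 2-stage ⇒ R(z)=1+z+z^2/2
  (e.g. R(-1.46)=0.60580, |R|=0.60580)

Need |R(x)|<1, x<0.
x=-1.46: |R|=0.6058
|R(-2.3)|=1.3450 |R(-1.38)|=0.5722 |R(-0.73)|=0.5364
Bisect:
  x_lo=-2.3645 |R|=1.4309  x_hi=-0.0666 |R|=0.9356
  mid=-1.21553 |R|=0.52323 →hi
  mid=-1.79001 |R|=0.81206 →hi
  mid=-2.07725 |R|=1.08023 →lo
  mid=-1.93363 |R|=0.93583 →hi
  mid=-2.00544 |R|=1.00545 →lo
  mid=-1.96953 |R|=0.97000 →hi
  mid=-1.98748 |R|=0.98756 →hi
  mid=-1.99646 |R|=0.99647 →hi
  mid=-2.00095 |R|=1.00095 →lo
  ...
  [-2.00011,-1.99997] ⇒ x*=-2.0000
Interval (-2.0000, 0).

(-2.0000,0); λ=-4 ⇒ h* = 0.5000.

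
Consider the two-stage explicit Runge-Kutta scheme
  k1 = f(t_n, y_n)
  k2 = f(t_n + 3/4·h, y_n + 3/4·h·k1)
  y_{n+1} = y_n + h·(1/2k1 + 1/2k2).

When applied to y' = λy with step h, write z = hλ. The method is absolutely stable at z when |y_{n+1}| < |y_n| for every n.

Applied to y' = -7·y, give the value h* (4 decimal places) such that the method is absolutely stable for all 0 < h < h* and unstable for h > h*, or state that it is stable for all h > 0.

(-2.6667,0); λ=-7 ⇒ h* = (8/3)/7 = 0.3810.

Set f=λy, z=hλ:
  k1=λy_n ⇒ h·k1=z·y_n;  k2=λ(1+3/4z)y_n ⇒ h·k2=z(1+3/4z)y_n
  y_{n+1}/y_n = 1 + 1/2z + 1/2z(1+3/4z) = 1 + z + 3/8z²
  R(z) = 1 + z + 3/8z².

Find x<0 with |R(x)|<1.
x=-1.51: |R|=0.3450
R=1: x+3/8x²=0 ⇒ x=−8/3=-2.6667; min R=1−1/(4·3/8)=0.3333>−1
Confirm numerically:
  x=-2.228: |R|=0.63349 <1
  x=-2.159: |R|=0.58898 <1
  x=-1.983: |R|=0.49161 <1
  x=-1.484: |R|=0.34185 <1
  x=-3.141: |R|=1.55871 >1
  x=-3.123: |R|=1.53442 >1
Interval (-2.6667, 0).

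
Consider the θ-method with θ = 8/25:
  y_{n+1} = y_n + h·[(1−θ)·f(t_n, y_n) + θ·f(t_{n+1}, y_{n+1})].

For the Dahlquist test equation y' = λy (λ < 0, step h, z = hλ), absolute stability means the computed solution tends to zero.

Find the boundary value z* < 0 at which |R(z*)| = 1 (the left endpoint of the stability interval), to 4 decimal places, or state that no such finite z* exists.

z* = -5.5556.

With y'=λy (z=hλ):
  y_{n+1} = y_n + z·[17/25·y_n + 8/25·y_{n+1}] ⇒ (1 − 8/25z)y_{n+1} = (1 + 17/25z)y_n
  R(z) = (1 + 17/25z)/(1 − 8/25z).

Need |R(x)|<1, x<0.
x=-0.52: |R|=0.5542
R=−1: 1+17/25x = −1+8/25x ⇒ -9/25x=2 ⇒ x=2/(-9/25)=-5.5556
Confirm numerically:
  x=-5.394: |R|=0.97867 <1
  x=-3.504: |R|=0.65183 <1
  x=-3.041: |R|=0.54121 <1
  x=-2.403: |R|=0.35843 <1
  x=-5.702: |R|=1.01866 >1
  x=-5.683: |R|=1.01628 >1
  x=-5.634: |R|=1.01008 >1
Stable set (-5.5556, 0).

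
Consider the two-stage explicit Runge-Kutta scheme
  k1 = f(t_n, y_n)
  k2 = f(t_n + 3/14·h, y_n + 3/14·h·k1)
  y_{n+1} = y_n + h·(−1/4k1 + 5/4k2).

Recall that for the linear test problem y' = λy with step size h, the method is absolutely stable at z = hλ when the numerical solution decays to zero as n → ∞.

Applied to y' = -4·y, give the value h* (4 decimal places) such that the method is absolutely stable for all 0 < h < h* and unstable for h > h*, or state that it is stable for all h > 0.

(-3.7333,0); λ=-4 ⇒ h* = (56/15)/4 = 0.9333.

Set f=λy, z=hλ:
  k1=λy_n ⇒ h·k1=z·y_n;  k2=λ(1+3/14z)y_n ⇒ h·k2=z(1+3/14z)y_n
  y_{n+1}/y_n = 1 − 1/4z + 5/4z(1+3/14z) = 1 + z + 15/56z²
  R(z) = 1 + z + 15/56z².

Boundary: |R(x)|=1, x<0.
x=-0.43: |R|=0.6195
R=1: x+15/56x²=0 ⇒ x=−56/15=-3.7333; min R=1−1/(4·15/56)=0.0667>−1
Confirm numerically:
  x=-3.437: |R|=0.72719 <1
  x=-3.152: |R|=0.50919 <1
  x=-2.995: |R|=0.40769 <1
  x=-2.932: |R|=0.37067 <1
  x=-4.013: |R|=1.30062 >1
  x=-3.817: |R|=1.08554 >1
  x=-3.766: |R|=1.03295 >1
Interval (-3.7333, 0).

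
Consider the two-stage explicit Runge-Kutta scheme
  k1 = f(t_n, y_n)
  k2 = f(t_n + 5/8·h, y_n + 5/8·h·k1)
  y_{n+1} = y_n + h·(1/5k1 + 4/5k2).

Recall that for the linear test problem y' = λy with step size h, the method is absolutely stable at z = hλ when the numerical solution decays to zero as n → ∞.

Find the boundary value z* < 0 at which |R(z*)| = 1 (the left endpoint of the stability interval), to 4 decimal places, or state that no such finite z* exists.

Test eqn y'=λy, z=hλ:
  k1=λy_n ⇒ h·k1=z·y_n;  k2=λ(1+5/8z)y_n ⇒ h·k2=z(1+5/8z)y_n
  y_{n+1}/y_n = 1 + 1/5z + 4/5z(1+5/8z) = 1 + z + 1/2z²
  Hence R(z) = 1 + z + 1/2z².

Find x<0 with |R(x)|<1.
x=-0.76: |R|=0.5288
R=1: x+1/2x²=0 ⇒ x=−2=-2.0000; min R=1−1/(4·1/2)=0.5000>−1
Confirm numerically:
  x=-1.684: |R|=0.73393 <1
  x=-1.355: |R|=0.56301 <1
  x=-1.316: |R|=0.54993 <1
  x=-0.909: |R|=0.50414 <1
  x=-2.574: |R|=1.73874 >1
  x=-2.430: |R|=1.52245 >1
  x=-2.344: |R|=1.40317 >1
So |R|<1 on (-2.0000, 0).

left endpoint -2.0000.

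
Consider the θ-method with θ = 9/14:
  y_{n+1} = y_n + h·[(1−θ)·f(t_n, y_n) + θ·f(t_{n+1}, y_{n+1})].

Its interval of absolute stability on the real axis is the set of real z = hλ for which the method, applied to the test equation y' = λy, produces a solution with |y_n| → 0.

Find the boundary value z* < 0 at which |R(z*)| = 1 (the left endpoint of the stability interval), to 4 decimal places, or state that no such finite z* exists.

unbounded; (−∞, 0).

With y'=λy (z=hλ):
  y_{n+1} = y_n + z·[5/14·y_n + 9/14·y_{n+1}] ⇒ (1 − 9/14z)y_{n+1} = (1 + 5/14z)y_n
  Hence R(z) = (1 + 5/14z)/(1 − 9/14z).

Solve |R(x)|<1 on ℝ⁻.
x=-0.31: |R|=0.7415
x=-2: |R|=0.1250
x=-10: |R|=0.3462
x=-100: |R|=0.5317
θ=9/14≥1/2 ⇒ |1+5/14x|<|1−9/14x| ∀x<0 ⇒ interval (−∞,0).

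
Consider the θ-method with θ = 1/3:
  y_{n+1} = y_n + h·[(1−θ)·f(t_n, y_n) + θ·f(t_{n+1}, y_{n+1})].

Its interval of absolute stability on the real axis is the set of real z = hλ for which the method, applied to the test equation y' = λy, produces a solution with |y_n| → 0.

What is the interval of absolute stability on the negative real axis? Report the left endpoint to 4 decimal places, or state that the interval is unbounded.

z∈(-6.0000,0).

Test eqn y'=λy, z=hλ:
  y_{n+1} = y_n + z·[2/3·y_n + 1/3·y_{n+1}] ⇒ (1 − 1/3z)y_{n+1} = (1 + 2/3z)y_n
  so R(z) = (1 + 2/3z)/(1 − 1/3z).

Boundary: |R(x)|=1, x<0.
x=-0.86: |R|=0.3316
R=−1: 1+2/3x = −1+1/3x ⇒ -1/3x=2 ⇒ x=2/(-1/3)=-6.0000
Confirm numerically:
  x=-3.968: |R|=0.70838 <1
  x=-3.828: |R|=0.68190 <1
  x=-3.240: |R|=0.55769 <1
  x=-6.586: |R|=1.06113 >1
  x=-6.443: |R|=1.04691 >1
  x=-6.168: |R|=1.01832 >1
So |R|<1 on (-6.0000, 0).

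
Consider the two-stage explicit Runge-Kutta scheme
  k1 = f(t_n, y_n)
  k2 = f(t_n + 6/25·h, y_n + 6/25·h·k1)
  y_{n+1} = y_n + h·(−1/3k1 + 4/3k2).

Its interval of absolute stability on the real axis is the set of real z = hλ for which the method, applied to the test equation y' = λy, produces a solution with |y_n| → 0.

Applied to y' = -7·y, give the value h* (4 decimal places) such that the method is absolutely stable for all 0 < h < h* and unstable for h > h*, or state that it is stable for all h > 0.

(-3.1250,0); λ=-7 ⇒ h* = (25/8)/7 = 0.4464.

Test eqn y'=λy, z=hλ:
  k1=λy_n ⇒ h·k1=z·y_n;  k2=λ(1+6/25z)y_n ⇒ h·k2=z(1+6/25z)y_n
  y_{n+1}/y_n = 1 − 1/3z + 4/3z(1+6/25z) = 1 + z + 8/25z²
  so R(z) = 1 + z + 8/25z².

Find x<0 with |R(x)|<1.
x=-1.76: |R|=0.2312
R=1: x+8/25x²=0 ⇒ x=−25/8=-3.1250; min R=1−1/(4·8/25)=0.2188>−1
Confirm numerically:
  x=-2.084: |R|=0.30578 <1
  x=-2.068: |R|=0.30052 <1
  x=-1.424: |R|=0.22489 <1
  x=-3.463: |R|=1.37456 >1
  x=-3.227: |R|=1.10533 >1
Stable set (-3.1250, 0).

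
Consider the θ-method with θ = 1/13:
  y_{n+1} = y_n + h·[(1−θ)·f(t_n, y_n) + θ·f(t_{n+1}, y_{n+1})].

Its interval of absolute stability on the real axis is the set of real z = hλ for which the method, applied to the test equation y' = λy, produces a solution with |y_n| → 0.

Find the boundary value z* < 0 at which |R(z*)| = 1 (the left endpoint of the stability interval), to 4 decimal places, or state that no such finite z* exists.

With y'=λy (z=hλ):
  y_{n+1} = y_n + z·[12/13·y_n + 1/13·y_{n+1}] ⇒ (1 − 1/13z)y_{n+1} = (1 + 12/13z)y_n
  Hence R(z) = (1 + 12/13z)/(1 − 1/13z).

Solve |R(x)|<1 on ℝ⁻.
x=-1.42: |R|=0.2802
R=−1: 1+12/13x = −1+1/13x ⇒ -11/13x=2 ⇒ x=2/(-11/13)=-2.3636
Confirm numerically:
  x=-2.281: |R|=0.94051 <1
  x=-2.045: |R|=0.76703 <1
  x=-1.885: |R|=0.64629 <1
  x=-1.172: |R|=0.07508 <1
  x=-2.948: |R|=1.40306 >1
  x=-2.881: |R|=1.35835 >1
  x=-2.409: |R|=1.03238 >1
Stable set (-2.3636, 0).

left endpoint -2.3636.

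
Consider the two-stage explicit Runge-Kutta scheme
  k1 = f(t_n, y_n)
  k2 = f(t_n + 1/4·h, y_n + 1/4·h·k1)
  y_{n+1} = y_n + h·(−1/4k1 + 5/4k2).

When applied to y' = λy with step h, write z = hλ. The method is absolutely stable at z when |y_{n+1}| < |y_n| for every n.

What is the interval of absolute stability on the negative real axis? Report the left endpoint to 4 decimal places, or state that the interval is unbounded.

With y'=λy (z=hλ):
  k1=λy_n ⇒ h·k1=z·y_n;  k2=λ(1+1/4z)y_n ⇒ h·k2=z(1+1/4z)y_n
  y_{n+1}/y_n = 1 − 1/4z + 5/4z(1+1/4z) = 1 + z + 5/16z²
  ⇒ R(z) = 1 + z + 5/16z².

Solve |R(x)|<1 on ℝ⁻.
x=-0.5: |R|=0.5781
R=1: x+5/16x²=0 ⇒ x=−16/5=-3.2000; min R=1−1/(4·5/16)=0.2000>−1
Confirm numerically:
  x=-3.144: |R|=0.94498 <1
  x=-2.702: |R|=0.57950 <1
  x=-2.676: |R|=0.56181 <1
  x=-1.676: |R|=0.20180 <1
  x=-3.525: |R|=1.35801 >1
  x=-3.347: |R|=1.15375 >1
So |R|<1 on (-3.2000, 0).

z∈(-3.2000,0).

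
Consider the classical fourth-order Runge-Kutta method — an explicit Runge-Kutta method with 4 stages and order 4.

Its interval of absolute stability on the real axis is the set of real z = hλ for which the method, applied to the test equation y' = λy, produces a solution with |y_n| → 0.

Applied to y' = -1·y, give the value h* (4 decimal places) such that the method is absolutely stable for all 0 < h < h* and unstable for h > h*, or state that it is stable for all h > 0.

Test eqn y'=λy, z=hλ:
  order 4, 4-stage ⇒ R(z)=1+z+z^2/2+z^3/6+z^4/24
  (e.g. R(-1.42)=0.28040, |R|=0.28040)

Find x<0 with |R(x)|<1.
x=-1.42: |R|=0.2804
|R(-2.66)|=0.8270 |R(-1.62)|=0.2706 |R(-1.15)|=0.3306
Bisect:
  x_lo=-3.1394 |R|=1.6790  x_hi=-0.3309 |R|=0.7183
  mid=-1.73515 |R|=0.27723 →hi
  mid=-2.43728 |R|=0.59016 →hi
  mid=-2.78835 |R|=1.00462 →lo
  mid=-2.61282 |R|=0.76961 →hi
  mid=-2.70058 |R|=0.87962 →hi
  mid=-2.74447 |R|=0.94017 →hi
  mid=-2.76641 |R|=0.97190 →hi
  mid=-2.77738 |R|=0.98813 →hi
  ...
  [-2.78544,-2.78526] ⇒ x*=-2.7853
So |R|<1 on (-2.7853, 0).

(-2.7853,0); λ=-1 ⇒ h* = 2.7853.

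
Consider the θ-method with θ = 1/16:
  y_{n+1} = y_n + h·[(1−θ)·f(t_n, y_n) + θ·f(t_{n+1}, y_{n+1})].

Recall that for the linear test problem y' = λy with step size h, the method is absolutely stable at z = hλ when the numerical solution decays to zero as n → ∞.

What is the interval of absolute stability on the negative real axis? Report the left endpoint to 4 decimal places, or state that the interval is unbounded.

z∈(-2.2857,0).

On y'=λy, z=hλ:
  y_{n+1} = y_n + z·[15/16·y_n + 1/16·y_{n+1}] ⇒ (1 − 1/16z)y_{n+1} = (1 + 15/16z)y_n
  ⇒ R(z) = (1 + 15/16z)/(1 − 1/16z).

Solve |R(x)|<1 on ℝ⁻.
x=-1.45: |R|=0.3295
R=−1: 1+15/16x = −1+1/16x ⇒ -7/8x=2 ⇒ x=2/(-7/8)=-2.2857
Confirm numerically:
  x=-1.462: |R|=0.33959 <1
  x=-1.355: |R|=0.24921 <1
  x=-1.097: |R|=0.02661 <1
  x=-0.953: |R|=0.10057 <1
  x=-2.760: |R|=1.35394 >1
  x=-2.756: |R|=1.35103 >1
Stable set (-2.2857, 0).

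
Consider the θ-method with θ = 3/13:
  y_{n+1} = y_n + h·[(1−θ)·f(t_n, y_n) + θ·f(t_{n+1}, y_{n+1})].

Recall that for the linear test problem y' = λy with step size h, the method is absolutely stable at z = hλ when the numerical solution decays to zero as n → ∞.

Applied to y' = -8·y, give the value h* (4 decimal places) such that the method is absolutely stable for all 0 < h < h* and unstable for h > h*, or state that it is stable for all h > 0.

On y'=λy, z=hλ:
  y_{n+1} = y_n + z·[10/13·y_n + 3/13·y_{n+1}] ⇒ (1 − 3/13z)y_{n+1} = (1 + 10/13z)y_n
  R(z) = (1 + 10/13z)/(1 − 3/13z).

Solve |R(x)|<1 on ℝ⁻.
x=-0.5: |R|=0.5517
R=−1: 1+10/13x = −1+3/13x ⇒ -7/13x=2 ⇒ x=2/(-7/13)=-3.7143
Confirm numerically:
  x=-2.963: |R|=0.75974 <1
  x=-2.713: |R|=0.66843 <1
  x=-2.047: |R|=0.39026 <1
  x=-1.806: |R|=0.27473 <1
  x=-4.227: |R|=1.13975 >1
  x=-3.751: |R|=1.01060 >1
So |R|<1 on (-3.7143, 0).

(-3.7143,0); λ=-8 ⇒ h* = (26/7)/8 = 0.4643.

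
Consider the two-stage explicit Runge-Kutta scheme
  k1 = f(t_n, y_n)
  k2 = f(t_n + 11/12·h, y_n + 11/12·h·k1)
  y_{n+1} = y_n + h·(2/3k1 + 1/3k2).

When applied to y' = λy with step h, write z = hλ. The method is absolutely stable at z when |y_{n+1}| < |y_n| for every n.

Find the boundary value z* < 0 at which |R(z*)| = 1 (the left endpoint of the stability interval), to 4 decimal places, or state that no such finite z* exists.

On y'=λy, z=hλ:
  k1=λy_n ⇒ h·k1=z·y_n;  k2=λ(1+11/12z)y_n ⇒ h·k2=z(1+11/12z)y_n
  y_{n+1}/y_n = 1 + 2/3z + 1/3z(1+11/12z) = 1 + z + 11/36z²
  so R(z) = 1 + z + 11/36z².

Need |R(x)|<1, x<0.
x=-1.03: |R|=0.2942
R=1: x+11/36x²=0 ⇒ x=−36/11=-3.2727; min R=1−1/(4·11/36)=0.1818>−1
Confirm numerically:
  x=-1.834: |R|=0.19375 <1
  x=-1.830: |R|=0.19328 <1
  x=-1.471: |R|=0.19017 <1
  x=-1.419: |R|=0.19625 <1
  x=-3.514: |R|=1.25906 >1
  x=-3.483: |R|=1.22378 >1
Stable set (-3.2727, 0).

left endpoint -3.2727.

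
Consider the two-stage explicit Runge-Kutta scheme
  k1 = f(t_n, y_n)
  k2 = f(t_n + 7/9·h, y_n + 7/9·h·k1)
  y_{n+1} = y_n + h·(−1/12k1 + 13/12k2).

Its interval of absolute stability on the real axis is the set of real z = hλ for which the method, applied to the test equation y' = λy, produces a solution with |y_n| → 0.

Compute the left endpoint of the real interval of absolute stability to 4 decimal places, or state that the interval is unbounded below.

On y'=λy, z=hλ:
  k1=λy_n ⇒ h·k1=z·y_n;  k2=λ(1+7/9z)y_n ⇒ h·k2=z(1+7/9z)y_n
  y_{n+1}/y_n = 1 − 1/12z + 13/12z(1+7/9z) = 1 + z + 91/108z²
  so R(z) = 1 + z + 91/108z².

Find x<0 with |R(x)|<1.
x=-0.32: |R|=0.7663
R=1: x+91/108x²=0 ⇒ x=−108/91=-1.1868; min R=1−1/(4·91/108)=0.7033>−1
Confirm numerically:
  x=-0.973: |R|=0.82471 <1
  x=-0.735: |R|=0.72019 <1
  x=-0.719: |R|=0.71659 <1
  x=-0.495: |R|=0.71146 <1
  x=-1.777: |R|=1.88368 >1
  x=-1.692: |R|=1.72023 >1
  x=-1.319: |R|=1.14691 >1
Interval (-1.1868, 0).

left endpoint -1.1868.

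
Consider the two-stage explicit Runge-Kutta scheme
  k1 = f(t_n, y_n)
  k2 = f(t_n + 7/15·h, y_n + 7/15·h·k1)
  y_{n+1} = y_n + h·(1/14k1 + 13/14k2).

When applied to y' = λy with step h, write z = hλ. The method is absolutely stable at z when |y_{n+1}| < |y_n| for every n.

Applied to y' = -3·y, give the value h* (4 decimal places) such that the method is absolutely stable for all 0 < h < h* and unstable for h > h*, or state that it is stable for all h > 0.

Test eqn y'=λy, z=hλ:
  k1=λy_n ⇒ h·k1=z·y_n;  k2=λ(1+7/15z)y_n ⇒ h·k2=z(1+7/15z)y_n
  y_{n+1}/y_n = 1 + 1/14z + 13/14z(1+7/15z) = 1 + z + 13/30z²
  Hence R(z) = 1 + z + 13/30z².

Need |R(x)|<1, x<0.
x=-1.59: |R|=0.5055
R=1: x+13/30x²=0 ⇒ x=−30/13=-2.3077; min R=1−1/(4·13/30)=0.4231>−1
Confirm numerically:
  x=-2.128: |R|=0.83430 <1
  x=-2.070: |R|=0.78679 <1
  x=-1.609: |R|=0.51285 <1
  x=-0.963: |R|=0.43886 <1
  x=-2.702: |R|=1.46168 >1
  x=-2.621: |R|=1.35584 >1
Interval (-2.3077, 0).

(-2.3077,0); λ=-3 ⇒ h* = (30/13)/3 = 0.7692.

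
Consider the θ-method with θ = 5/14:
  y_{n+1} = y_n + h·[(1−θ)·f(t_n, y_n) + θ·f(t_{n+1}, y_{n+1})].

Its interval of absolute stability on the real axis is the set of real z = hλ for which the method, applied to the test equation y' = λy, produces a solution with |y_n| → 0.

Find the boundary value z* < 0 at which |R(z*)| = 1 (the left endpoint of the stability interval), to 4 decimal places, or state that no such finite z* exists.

On y'=λy, z=hλ:
  y_{n+1} = y_n + z·[9/14·y_n + 5/14·y_{n+1}] ⇒ (1 − 5/14z)y_{n+1} = (1 + 9/14z)y_n
  ⇒ R(z) = (1 + 9/14z)/(1 − 5/14z).

Find x<0 with |R(x)|<1.
x=-0.59: |R|=0.5127
R=−1: 1+9/14x = −1+5/14x ⇒ -2/7x=2 ⇒ x=2/(-2/7)=-7.0000
Confirm numerically:
  x=-6.422: |R|=0.94986 <1
  x=-5.327: |R|=0.83531 <1
  x=-3.779: |R|=0.60833 <1
  x=-2.823: |R|=0.40573 <1
  x=-7.502: |R|=1.03898 >1
  x=-7.498: |R|=1.03869 >1
  x=-7.421: |R|=1.03295 >1
So |R|<1 on (-7.0000, 0).

left endpoint -7.0000.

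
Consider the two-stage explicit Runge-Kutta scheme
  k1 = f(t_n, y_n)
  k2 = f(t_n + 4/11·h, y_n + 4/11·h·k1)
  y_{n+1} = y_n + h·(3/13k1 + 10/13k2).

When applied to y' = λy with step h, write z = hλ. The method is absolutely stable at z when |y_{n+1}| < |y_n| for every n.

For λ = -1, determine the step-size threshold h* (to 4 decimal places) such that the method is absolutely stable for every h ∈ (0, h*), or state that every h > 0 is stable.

On y'=λy, z=hλ:
  k1=λy_n ⇒ h·k1=z·y_n;  k2=λ(1+4/11z)y_n ⇒ h·k2=z(1+4/11z)y_n
  y_{n+1}/y_n = 1 + 3/13z + 10/13z(1+4/11z) = 1 + z + 40/143z²
  Hence R(z) = 1 + z + 40/143z².

Find x<0 with |R(x)|<1.
x=-0.31: |R|=0.7169
R=1: x+40/143x²=0 ⇒ x=−143/40=-3.5750; min R=1−1/(4·40/143)=0.1062>−1
Confirm numerically:
  x=-2.926: |R|=0.46882 <1
  x=-2.396: |R|=0.20982 <1
  x=-2.127: |R|=0.13849 <1
  x=-1.768: |R|=0.10636 <1
  x=-4.010: |R|=1.48793 >1
  x=-3.699: |R|=1.12830 >1
  x=-3.636: |R|=1.06204 >1
Interval (-3.5750, 0).

(-3.5750,0); λ=-1 ⇒ h* = (143/40)/1 = 3.5750.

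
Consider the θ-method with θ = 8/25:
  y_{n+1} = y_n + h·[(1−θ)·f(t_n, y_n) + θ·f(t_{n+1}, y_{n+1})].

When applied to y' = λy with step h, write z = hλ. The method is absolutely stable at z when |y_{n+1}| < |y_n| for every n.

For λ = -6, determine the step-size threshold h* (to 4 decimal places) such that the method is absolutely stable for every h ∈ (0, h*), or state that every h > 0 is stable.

On y'=λy, z=hλ:
  y_{n+1} = y_n + z·[17/25·y_n + 8/25·y_{n+1}] ⇒ (1 − 8/25z)y_{n+1} = (1 + 17/25z)y_n
  R(z) = (1 + 17/25z)/(1 − 8/25z).

Boundary: |R(x)|=1, x<0.
x=-1.41: |R|=0.0284
R=−1: 1+17/25x = −1+8/25x ⇒ -9/25x=2 ⇒ x=2/(-9/25)=-5.5556
Confirm numerically:
  x=-5.392: |R|=0.97840 <1
  x=-3.949: |R|=0.74450 <1
  x=-2.251: |R|=0.30848 <1
  x=-6.093: |R|=1.06559 >1
  x=-5.778: |R|=1.02811 >1
Interval (-5.5556, 0).

(-5.5556,0); λ=-6 ⇒ h* = (50/9)/6 = 0.9259.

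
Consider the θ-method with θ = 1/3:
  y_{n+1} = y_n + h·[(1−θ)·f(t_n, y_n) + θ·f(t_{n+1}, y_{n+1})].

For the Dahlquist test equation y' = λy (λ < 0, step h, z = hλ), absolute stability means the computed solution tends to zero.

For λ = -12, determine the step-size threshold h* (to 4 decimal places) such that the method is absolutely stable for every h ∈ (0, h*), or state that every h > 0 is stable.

(-6.0000,0); λ=-12 ⇒ h* = (6)/12 = 0.5000.

Set f=λy, z=hλ:
  y_{n+1} = y_n + z·[2/3·y_n + 1/3·y_{n+1}] ⇒ (1 − 1/3z)y_{n+1} = (1 + 2/3z)y_n
  R(z) = (1 + 2/3z)/(1 − 1/3z).

Boundary: |R(x)|=1, x<0.
x=-1.47: |R|=0.0134
R=−1: 1+2/3x = −1+1/3x ⇒ -1/3x=2 ⇒ x=2/(-1/3)=-6.0000
Confirm numerically:
  x=-5.410: |R|=0.92985 <1
  x=-4.632: |R|=0.82075 <1
  x=-4.100: |R|=0.73239 <1
  x=-3.437: |R|=0.60183 <1
  x=-6.576: |R|=1.06015 >1
  x=-6.461: |R|=1.04873 >1
Stable set (-6.0000, 0).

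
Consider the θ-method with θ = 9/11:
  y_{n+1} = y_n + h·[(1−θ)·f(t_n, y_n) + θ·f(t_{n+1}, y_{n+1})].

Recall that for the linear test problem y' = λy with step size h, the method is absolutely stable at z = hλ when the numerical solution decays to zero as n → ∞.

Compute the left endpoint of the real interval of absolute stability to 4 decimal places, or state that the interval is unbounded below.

unbounded; (−∞, 0).

Test eqn y'=λy, z=hλ:
  y_{n+1} = y_n + z·[2/11·y_n + 9/11·y_{n+1}] ⇒ (1 − 9/11z)y_{n+1} = (1 + 2/11z)y_n
  ⇒ R(z) = (1 + 2/11z)/(1 − 9/11z).

Solve |R(x)|<1 on ℝ⁻.
x=-1.35: |R|=0.3585
x=-2: |R|=0.2414
x=-10: |R|=0.0891
x=-100: |R|=0.2075
θ=9/11≥1/2 ⇒ |1+2/11x|<|1−9/11x| ∀x<0 ⇒ unbounded interval.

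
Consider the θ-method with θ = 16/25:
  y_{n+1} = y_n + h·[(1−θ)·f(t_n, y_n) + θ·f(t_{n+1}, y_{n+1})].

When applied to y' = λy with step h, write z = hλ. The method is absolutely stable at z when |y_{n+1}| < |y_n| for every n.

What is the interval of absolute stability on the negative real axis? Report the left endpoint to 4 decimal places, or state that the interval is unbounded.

unbounded; (−∞, 0).

With y'=λy (z=hλ):
  y_{n+1} = y_n + z·[9/25·y_n + 16/25·y_{n+1}] ⇒ (1 − 16/25z)y_{n+1} = (1 + 9/25z)y_n
  Hence R(z) = (1 + 9/25z)/(1 − 16/25z).

Boundary: |R(x)|=1, x<0.
x=-1.4: |R|=0.2616
x=-2: |R|=0.1228
x=-10: |R|=0.3514
x=-100: |R|=0.5385
θ=16/25≥1/2 ⇒ |1+9/25x|<|1−16/25x| ∀x<0 ⇒ stable on all of ℝ⁻.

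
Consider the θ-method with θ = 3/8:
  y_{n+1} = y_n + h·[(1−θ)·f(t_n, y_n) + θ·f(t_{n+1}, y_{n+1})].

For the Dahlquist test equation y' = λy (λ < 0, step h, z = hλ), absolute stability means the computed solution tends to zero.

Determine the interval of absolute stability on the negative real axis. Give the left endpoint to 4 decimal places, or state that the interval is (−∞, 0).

z∈(-8.0000,0).

Set f=λy, z=hλ:
  y_{n+1} = y_n + z·[5/8·y_n + 3/8·y_{n+1}] ⇒ (1 − 3/8z)y_{n+1} = (1 + 5/8z)y_n
  so R(z) = (1 + 5/8z)/(1 − 3/8z).

Need |R(x)|<1, x<0.
x=-1.28: |R|=0.1351
R=−1: 1+5/8x = −1+3/8x ⇒ -1/4x=2 ⇒ x=2/(-1/4)=-8.0000
Confirm numerically:
  x=-6.996: |R|=0.93073 <1
  x=-5.404: |R|=0.78556 <1
  x=-5.042: |R|=0.74418 <1
  x=-8.305: |R|=1.01853 >1
  x=-8.211: |R|=1.01293 >1
  x=-8.203: |R|=1.01245 >1
Interval (-8.0000, 0).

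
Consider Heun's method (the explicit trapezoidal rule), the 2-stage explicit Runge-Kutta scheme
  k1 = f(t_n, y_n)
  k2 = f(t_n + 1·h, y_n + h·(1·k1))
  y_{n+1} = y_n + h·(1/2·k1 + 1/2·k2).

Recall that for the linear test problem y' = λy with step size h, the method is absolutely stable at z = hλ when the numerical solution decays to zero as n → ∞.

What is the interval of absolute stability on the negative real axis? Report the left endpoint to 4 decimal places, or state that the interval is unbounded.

Set f=λy, z=hλ:
  order 2, 2-stage ⇒ R(z)=1+z+z^2/2
  (e.g. R(-1.12)=0.50720, |R|=0.50720)

Find x<0 with |R(x)|<1.
x=-1.12: |R|=0.5072
|R(-2.23)|=1.2565 |R(-1.53)|=0.6404 |R(-1.13)|=0.5085
Bisect:
  x_lo=-2.7068 |R|=1.9566  x_hi=-0.3642 |R|=0.7021
  mid=-1.53553 |R|=0.64340 →hi
  mid=-2.12118 |R|=1.12852 →lo
  mid=-1.82835 |R|=0.84308 →hi
  mid=-1.97476 |R|=0.97508 →hi
  mid=-2.04797 |R|=1.04912 →lo
  mid=-2.01137 |R|=1.01143 →lo
  mid=-1.99307 |R|=0.99309 →hi
  ...
  [-2.00007,-1.99993] ⇒ x*=-2.0000
So |R|<1 on (-2.0000, 0).

(-2.0000, 0).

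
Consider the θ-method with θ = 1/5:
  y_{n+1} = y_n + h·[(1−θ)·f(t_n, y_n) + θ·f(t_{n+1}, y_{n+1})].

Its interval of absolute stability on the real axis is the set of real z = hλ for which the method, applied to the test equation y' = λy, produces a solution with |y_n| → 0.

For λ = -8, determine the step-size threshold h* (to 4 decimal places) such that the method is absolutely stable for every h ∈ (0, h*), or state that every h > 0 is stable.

With y'=λy (z=hλ):
  y_{n+1} = y_n + z·[4/5·y_n + 1/5·y_{n+1}] ⇒ (1 − 1/5z)y_{n+1} = (1 + 4/5z)y_n
  Hence R(z) = (1 + 4/5z)/(1 − 1/5z).

Boundary: |R(x)|=1, x<0.
x=-1.25: |R|=0.0000
R=−1: 1+4/5x = −1+1/5x ⇒ -3/5x=2 ⇒ x=2/(-3/5)=-3.3333
Confirm numerically:
  x=-3.107: |R|=0.91625 <1
  x=-2.952: |R|=0.85614 <1
  x=-1.432: |R|=0.11318 <1
  x=-3.555: |R|=1.07773 >1
  x=-3.524: |R|=1.06710 >1
  x=-3.483: |R|=1.05293 >1
So |R|<1 on (-3.3333, 0).

(-3.3333,0); λ=-8 ⇒ h* = (10/3)/8 = 0.4167.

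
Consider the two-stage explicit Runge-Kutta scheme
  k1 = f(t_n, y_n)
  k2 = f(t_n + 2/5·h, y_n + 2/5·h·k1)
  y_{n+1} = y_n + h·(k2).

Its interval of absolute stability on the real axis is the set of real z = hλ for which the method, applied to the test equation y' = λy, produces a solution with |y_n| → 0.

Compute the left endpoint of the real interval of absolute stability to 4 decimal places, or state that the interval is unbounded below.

left endpoint -2.5000.

On y'=λy, z=hλ:
  k1=λy_n ⇒ h·k1=z·y_n;  k2=λ(1+2/5z)y_n ⇒ h·k2=z(1+2/5z)y_n
  y_{n+1}/y_n = 1 + z(1+2/5z) = 1 + z + 2/5z²
  R(z) = 1 + z + 2/5z².

Boundary: |R(x)|=1, x<0.
x=-1.76: |R|=0.4790
R=1: x+2/5x²=0 ⇒ x=−5/2=-2.5000; min R=1−1/(4·2/5)=0.3750>−1
Confirm numerically:
  x=-2.292: |R|=0.80931 <1
  x=-1.653: |R|=0.43996 <1
  x=-1.555: |R|=0.41221 <1
  x=-3.025: |R|=1.63525 >1
  x=-2.642: |R|=1.15007 >1
Stable set (-2.5000, 0).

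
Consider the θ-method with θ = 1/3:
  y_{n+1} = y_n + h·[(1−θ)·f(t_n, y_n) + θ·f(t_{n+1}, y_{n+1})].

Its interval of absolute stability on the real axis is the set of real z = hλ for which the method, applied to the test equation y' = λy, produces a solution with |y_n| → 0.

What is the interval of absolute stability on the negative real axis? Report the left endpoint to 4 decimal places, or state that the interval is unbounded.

(-6.0000, 0).

Set f=λy, z=hλ:
  y_{n+1} = y_n + z·[2/3·y_n + 1/3·y_{n+1}] ⇒ (1 − 1/3z)y_{n+1} = (1 + 2/3z)y_n
  Hence R(z) = (1 + 2/3z)/(1 − 1/3z).

Boundary: |R(x)|=1, x<0.
x=-1.44: |R|=0.0270
R=−1: 1+2/3x = −1+1/3x ⇒ -1/3x=2 ⇒ x=2/(-1/3)=-6.0000
Confirm numerically:
  x=-5.076: |R|=0.88559 <1
  x=-3.548: |R|=0.62553 <1
  x=-2.796: |R|=0.44720 <1
  x=-6.201: |R|=1.02185 >1
  x=-6.047: |R|=1.00520 >1
Stable set (-6.0000, 0).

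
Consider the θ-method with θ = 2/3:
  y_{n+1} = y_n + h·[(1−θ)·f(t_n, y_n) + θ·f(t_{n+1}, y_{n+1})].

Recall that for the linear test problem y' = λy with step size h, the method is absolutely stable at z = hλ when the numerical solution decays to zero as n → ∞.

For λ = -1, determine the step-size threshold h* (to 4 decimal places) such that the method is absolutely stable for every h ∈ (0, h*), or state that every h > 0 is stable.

(−∞, 0) — no finite endpoint. Any h>0 works for λ=-1.

Set f=λy, z=hλ:
  y_{n+1} = y_n + z·[1/3·y_n + 2/3·y_{n+1}] ⇒ (1 − 2/3z)y_{n+1} = (1 + 1/3z)y_n
  ⇒ R(z) = (1 + 1/3z)/(1 − 2/3z).

Need |R(x)|<1, x<0.
x=-1.73: |R|=0.1966
x=-2: |R|=0.1429
x=-10: |R|=0.3043
x=-100: |R|=0.4778
θ=2/3≥1/2 ⇒ |1+1/3x|<|1−2/3x| ∀x<0 ⇒ stable on all of ℝ⁻.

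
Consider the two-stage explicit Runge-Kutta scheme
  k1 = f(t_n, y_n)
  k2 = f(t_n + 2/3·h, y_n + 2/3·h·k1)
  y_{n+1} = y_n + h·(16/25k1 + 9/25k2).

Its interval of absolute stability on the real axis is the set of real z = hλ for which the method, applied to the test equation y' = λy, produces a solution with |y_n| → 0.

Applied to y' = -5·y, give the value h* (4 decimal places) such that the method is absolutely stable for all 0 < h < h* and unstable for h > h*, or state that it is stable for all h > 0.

Set f=λy, z=hλ:
  k1=λy_n ⇒ h·k1=z·y_n;  k2=λ(1+2/3z)y_n ⇒ h·k2=z(1+2/3z)y_n
  y_{n+1}/y_n = 1 + 16/25z + 9/25z(1+2/3z) = 1 + z + 6/25z²
  Hence R(z) = 1 + z + 6/25z².

Need |R(x)|<1, x<0.
x=-0.75: |R|=0.3850
R=1: x+6/25x²=0 ⇒ x=−25/6=-4.1667; min R=1−1/(4·6/25)=-0.0417>−1
Confirm numerically:
  x=-3.780: |R|=0.64922 <1
  x=-3.124: |R|=0.21825 <1
  x=-2.251: |R|=0.03492 <1
  x=-1.723: |R|=0.01051 <1
  x=-4.641: |R|=1.52833 >1
  x=-4.604: |R|=1.48324 >1
Stable set (-4.1667, 0).

(-4.1667,0); λ=-5 ⇒ h* = (25/6)/5 = 0.8333.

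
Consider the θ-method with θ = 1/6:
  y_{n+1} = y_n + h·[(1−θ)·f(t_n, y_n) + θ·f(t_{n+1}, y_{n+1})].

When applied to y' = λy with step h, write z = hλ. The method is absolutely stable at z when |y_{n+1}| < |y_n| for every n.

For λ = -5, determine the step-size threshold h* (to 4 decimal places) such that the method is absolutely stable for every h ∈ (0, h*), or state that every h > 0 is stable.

(-3.0000,0); λ=-5 ⇒ h* = (3)/5 = 0.6000.

On y'=λy, z=hλ:
  y_{n+1} = y_n + z·[5/6·y_n + 1/6·y_{n+1}] ⇒ (1 − 1/6z)y_{n+1} = (1 + 5/6z)y_n
  Hence R(z) = (1 + 5/6z)/(1 − 1/6z).

Find x<0 with |R(x)|<1.
x=-0.63: |R|=0.4299
R=−1: 1+5/6x = −1+1/6x ⇒ -2/3x=2 ⇒ x=2/(-2/3)=-3.0000
Confirm numerically:
  x=-2.454: |R|=0.74166 <1
  x=-2.054: |R|=0.53017 <1
  x=-1.660: |R|=0.30026 <1
  x=-1.460: |R|=0.17426 <1
  x=-3.555: |R|=1.23234 >1
  x=-3.377: |R|=1.16082 >1
  x=-3.309: |R|=1.13277 >1
Interval (-3.0000, 0).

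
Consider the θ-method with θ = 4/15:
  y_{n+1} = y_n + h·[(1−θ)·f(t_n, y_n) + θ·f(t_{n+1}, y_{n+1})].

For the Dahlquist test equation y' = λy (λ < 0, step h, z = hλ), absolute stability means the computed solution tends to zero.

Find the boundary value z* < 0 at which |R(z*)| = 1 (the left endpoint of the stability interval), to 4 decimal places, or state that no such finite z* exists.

On y'=λy, z=hλ:
  y_{n+1} = y_n + z·[11/15·y_n + 4/15·y_{n+1}] ⇒ (1 − 4/15z)y_{n+1} = (1 + 11/15z)y_n
  Hence R(z) = (1 + 11/15z)/(1 − 4/15z).

Need |R(x)|<1, x<0.
x=-1.39: |R|=0.0141
R=−1: 1+11/15x = −1+4/15x ⇒ -7/15x=2 ⇒ x=2/(-7/15)=-4.2857
Confirm numerically:
  x=-3.676: |R|=0.85632 <1
  x=-3.555: |R|=0.82495 <1
  x=-3.438: |R|=0.79361 <1
  x=-2.696: |R|=0.56841 <1
  x=-4.811: |R|=1.10738 >1
  x=-4.390: |R|=1.02242 >1
So |R|<1 on (-4.2857, 0).

z* = -4.2857.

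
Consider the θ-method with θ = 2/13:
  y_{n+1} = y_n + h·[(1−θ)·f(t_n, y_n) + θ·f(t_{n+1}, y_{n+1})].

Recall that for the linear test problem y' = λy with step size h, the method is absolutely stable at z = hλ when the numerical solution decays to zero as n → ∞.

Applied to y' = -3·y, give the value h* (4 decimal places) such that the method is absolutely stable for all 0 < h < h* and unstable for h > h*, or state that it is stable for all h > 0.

(-2.8889,0); λ=-3 ⇒ h* = (26/9)/3 = 0.9630.

Test eqn y'=λy, z=hλ:
  y_{n+1} = y_n + z·[11/13·y_n + 2/13·y_{n+1}] ⇒ (1 − 2/13z)y_{n+1} = (1 + 11/13z)y_n
  so R(z) = (1 + 11/13z)/(1 − 2/13z).

Find x<0 with |R(x)|<1.
x=-0.92: |R|=0.1941
R=−1: 1+11/13x = −1+2/13x ⇒ -9/13x=2 ⇒ x=2/(-9/13)=-2.8889
Confirm numerically:
  x=-2.210: |R|=0.64925 <1
  x=-1.670: |R|=0.32864 <1
  x=-1.377: |R|=0.13628 <1
  x=-1.260: |R|=0.05541 <1
  x=-2.962: |R|=1.03477 >1
  x=-2.920: |R|=1.01486 >1
Stable set (-2.8889, 0).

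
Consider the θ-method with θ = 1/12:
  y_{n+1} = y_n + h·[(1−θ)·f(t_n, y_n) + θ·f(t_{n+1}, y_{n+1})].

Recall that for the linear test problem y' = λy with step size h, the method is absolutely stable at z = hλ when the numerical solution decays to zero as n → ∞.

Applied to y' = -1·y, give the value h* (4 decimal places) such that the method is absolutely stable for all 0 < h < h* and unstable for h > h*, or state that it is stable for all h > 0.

With y'=λy (z=hλ):
  y_{n+1} = y_n + z·[11/12·y_n + 1/12·y_{n+1}] ⇒ (1 − 1/12z)y_{n+1} = (1 + 11/12z)y_n
  R(z) = (1 + 11/12z)/(1 − 1/12z).

Find x<0 with |R(x)|<1.
x=-1.29: |R|=0.1648
R=−1: 1+11/12x = −1+1/12x ⇒ -5/6x=2 ⇒ x=2/(-5/6)=-2.4000
Confirm numerically:
  x=-2.284: |R|=0.91879 <1
  x=-2.188: |R|=0.85058 <1
  x=-2.124: |R|=0.80459 <1
  x=-2.887: |R|=1.32713 >1
  x=-2.441: |R|=1.02839 >1
Stable set (-2.4000, 0).

(-2.4000,0); λ=-1 ⇒ h* = (12/5)/1 = 2.4000.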